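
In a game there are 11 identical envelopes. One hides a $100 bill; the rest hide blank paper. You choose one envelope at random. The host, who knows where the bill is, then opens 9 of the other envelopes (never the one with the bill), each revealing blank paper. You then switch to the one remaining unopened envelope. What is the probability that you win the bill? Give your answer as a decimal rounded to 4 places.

0.9091

Your original envelope holds the bill with probability 1/11, so the other 10 collectively hold it with probability 10/11.
The host can always find 9 empty envelopes to open, so the reveals don't change that 10/11; it is now spread over the 1 remaining unopened envelope.
P(win by switching) = (10/11) · (1/1) = 10/11 ≈ 0.9091.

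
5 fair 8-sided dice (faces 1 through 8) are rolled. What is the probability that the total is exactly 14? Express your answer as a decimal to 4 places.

There are 8^5 = 32768 equally likely outcomes.
The number of ordered 5-tuples from {1,…,8} summing to 14 is 690.
P(sum = 14) = 690/32768 = 345/16384 ≈ 0.0211.

0.0211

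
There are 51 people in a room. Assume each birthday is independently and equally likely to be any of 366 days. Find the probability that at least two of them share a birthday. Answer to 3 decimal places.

0.974

It's easier to compute the probability that all 51 are distinct.
P(all distinct) = 366/366 · 365/366 · ··· · 316/366 ≈ 0.026.
So the probability of at least one match is 1 − 0.026 = 0.974.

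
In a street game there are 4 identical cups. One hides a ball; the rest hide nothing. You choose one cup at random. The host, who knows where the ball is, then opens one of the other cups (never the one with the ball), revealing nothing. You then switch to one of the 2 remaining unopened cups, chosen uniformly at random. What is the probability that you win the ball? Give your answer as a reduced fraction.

3/8

Your original cup holds the ball with probability 1/4, so the other 3 collectively hold it with probability 3/4.
The host can always find an empty cup to open, so this doesn't change that 3/4; it is now spread over the 2 remaining unopened cups.
P(win by switching) = (3/4) · (1/2) = 3/8.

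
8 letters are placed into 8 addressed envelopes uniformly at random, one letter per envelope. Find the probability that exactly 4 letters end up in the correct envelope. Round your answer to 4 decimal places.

0.0156

Choose which 4 of the 8 are fixed: C(8,4) = 70 ways.
The remaining 4 must have no fixed point: D(4) = 9.
P = 70·9/40320 = 1/64 ≈ 0.0156.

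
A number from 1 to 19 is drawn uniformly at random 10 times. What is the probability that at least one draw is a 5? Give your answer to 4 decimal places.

0.4176

P(no draw is a 5) = (18/19)^10 ≈ 0.5824.
P(at least one) = 1 − 0.5824 = 0.4176.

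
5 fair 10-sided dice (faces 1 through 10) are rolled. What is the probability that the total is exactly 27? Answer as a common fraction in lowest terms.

There are 10^5 = 100000 equally likely outcomes.
The number of ordered 5-tuples from {1,…,10} summing to 27 is 6000.
P(sum = 27) = 6000/100000 = 3/50.

3/50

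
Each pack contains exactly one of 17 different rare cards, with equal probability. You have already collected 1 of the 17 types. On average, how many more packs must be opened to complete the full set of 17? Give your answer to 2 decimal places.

Starting from 1 distinct type, each trial gives a new one with probability (17−i)/17 when i types are held, so the wait for the next new type is 17/(17−i).
E = 17/16 + 17/15 + 17/14 + 17/13 + 17/12 + 17/11 + 17/10 + 17/9 + 17/8 + 17/7 + 17/6 + 17/5 + 17/4 + 17/3 + 17/2 + 17/1 = 41421503/720720 ≈ 57.47.

57.47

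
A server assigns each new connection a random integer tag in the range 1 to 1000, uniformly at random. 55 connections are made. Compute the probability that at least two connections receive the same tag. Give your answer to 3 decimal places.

0.780

It's easier to compute the probability that all 55 are distinct.
P(all distinct) = 1000/1000 · 999/1000 · ··· · 946/1000 ≈ 0.220.
So the probability of at least one match is 1 − 0.220 = 0.780.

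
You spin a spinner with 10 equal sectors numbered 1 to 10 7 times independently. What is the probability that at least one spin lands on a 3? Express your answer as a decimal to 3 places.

0.522

P(no spin lands on a 3) = (9/10)^7 ≈ 0.478.
P(at least one) = 1 − 0.478 = 0.522.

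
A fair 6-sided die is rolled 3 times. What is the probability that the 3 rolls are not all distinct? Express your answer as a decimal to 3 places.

P(all 3 different) = 6/6 · 5/6 · ··· · 4/6 ≈ 0.556.
P(at least two equal) = 1 − 0.556 = 0.444.

0.444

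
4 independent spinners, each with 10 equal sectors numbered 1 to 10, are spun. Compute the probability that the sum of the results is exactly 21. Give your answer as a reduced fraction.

33/500

There are 10^4 = 10000 equally likely outcomes.
The number of ordered 4-tuples from {1,…,10} summing to 21 is 660.
P(sum = 21) = 660/10000 = 33/500.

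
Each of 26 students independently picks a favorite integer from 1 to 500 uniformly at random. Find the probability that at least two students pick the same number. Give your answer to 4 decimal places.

0.4838

It's easier to compute the probability that all 26 are distinct.
P(all distinct) = 500/500 · 499/500 · ··· · 475/500 ≈ 0.5162.
So the probability of at least one match is 1 − 0.5162 = 0.4838.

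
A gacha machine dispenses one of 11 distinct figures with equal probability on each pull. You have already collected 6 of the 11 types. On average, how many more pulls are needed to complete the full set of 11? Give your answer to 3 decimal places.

25.117

Starting from 6 distinct types, each trial gives a new one with probability (11−i)/11 when i types are held, so the wait for the next new type is 11/(11−i).
E = 11/5 + 11/4 + 11/3 + 11/2 + 11/1 = 1507/60 ≈ 25.117.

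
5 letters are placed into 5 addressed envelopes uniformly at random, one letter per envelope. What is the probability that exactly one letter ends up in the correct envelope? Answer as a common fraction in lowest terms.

Choose which one is fixed: C(5,1) = 5 ways.
The remaining 4 must have no fixed point: D(4) = 9.
P = 5·9/120 = 3/8.

3/8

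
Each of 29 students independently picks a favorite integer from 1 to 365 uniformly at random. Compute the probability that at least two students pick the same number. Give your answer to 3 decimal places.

0.681

It's easier to compute the probability that all 29 are distinct.
P(all distinct) = 365/365 · 364/365 · ··· · 337/365 ≈ 0.319.
So the probability of at least one match is 1 − 0.319 = 0.681.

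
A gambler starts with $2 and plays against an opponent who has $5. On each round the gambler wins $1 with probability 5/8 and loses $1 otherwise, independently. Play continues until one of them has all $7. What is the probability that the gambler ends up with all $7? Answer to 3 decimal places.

Let r = q/p = (3/8)/(5/8) = 3/5. The recurrence P(i) = p·P(i+1) + q·P(i−1) with P(0)=0, P(7)=1 gives P(i) = (1 − r^i)/(1 − r^7).
P(2) = (1 − (3/5)^2) / (1 − (3/5)^7) = 25000/37969 ≈ 0.658.

0.658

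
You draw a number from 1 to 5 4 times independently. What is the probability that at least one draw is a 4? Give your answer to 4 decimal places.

0.5904

P(no draw is a 4) = (4/5)^4 ≈ 0.4096.
P(at least one) = 1 − 0.4096 = 0.5904.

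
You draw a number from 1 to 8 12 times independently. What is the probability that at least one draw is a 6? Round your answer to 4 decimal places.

0.7986

P(no draw is a 6) = (7/8)^12 ≈ 0.2014.
P(at least one) = 1 − 0.2014 = 0.7986.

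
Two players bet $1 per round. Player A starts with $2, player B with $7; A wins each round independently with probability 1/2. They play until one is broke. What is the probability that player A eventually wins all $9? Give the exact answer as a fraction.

2/9

With a fair step, P(i) = ½P(i−1) + ½P(i+1) with P(0)=0, P(9)=1 has the linear solution P(i) = i/9.
P(2) = 2/9.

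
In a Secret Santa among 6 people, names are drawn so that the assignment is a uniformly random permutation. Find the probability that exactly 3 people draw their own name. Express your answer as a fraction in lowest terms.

1/18

Choose which 3 of the 6 are fixed: C(6,3) = 20 ways.
The remaining 3 must have no fixed point: D(3) = 2.
P = 20·2/720 = 1/18.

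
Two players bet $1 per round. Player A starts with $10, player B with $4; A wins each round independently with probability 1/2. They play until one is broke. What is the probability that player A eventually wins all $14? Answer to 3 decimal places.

With a fair step, P(i) = ½P(i−1) + ½P(i+1) with P(0)=0, P(14)=1 has the linear solution P(i) = i/14.
P(10) = 10/14 = 5/7 ≈ 0.714.

0.714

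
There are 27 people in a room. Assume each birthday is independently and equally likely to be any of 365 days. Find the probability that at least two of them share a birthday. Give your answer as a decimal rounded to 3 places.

0.627

It's easier to compute the probability that all 27 are distinct.
P(all distinct) = 365/365 · 364/365 · ··· · 339/365 ≈ 0.373.
So the probability of at least one match is 1 − 0.373 = 0.627.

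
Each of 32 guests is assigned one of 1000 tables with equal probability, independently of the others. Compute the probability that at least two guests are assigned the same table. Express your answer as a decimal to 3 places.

0.394

It's easier to compute the probability that all 32 are distinct.
P(all distinct) = 1000/1000 · 999/1000 · ··· · 969/1000 ≈ 0.606.
So the probability of at least one match is 1 − 0.606 = 0.394.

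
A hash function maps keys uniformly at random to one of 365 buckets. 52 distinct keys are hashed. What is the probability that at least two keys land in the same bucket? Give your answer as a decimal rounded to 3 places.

It's easier to compute the probability that all 52 are distinct.
P(all distinct) = 365/365 · 364/365 · ··· · 314/365 ≈ 0.022.
So the probability of at least one match is 1 − 0.022 = 0.978.

0.978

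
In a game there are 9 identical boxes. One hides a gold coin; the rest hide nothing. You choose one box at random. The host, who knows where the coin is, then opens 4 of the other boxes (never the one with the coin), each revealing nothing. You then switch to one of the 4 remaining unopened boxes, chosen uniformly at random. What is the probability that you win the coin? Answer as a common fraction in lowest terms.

2/9

Your original box holds the coin with probability 1/9, so the other 8 collectively hold it with probability 8/9.
The host can always find 4 empty boxes to open, so the reveals don't change that 8/9; it is now spread over the 4 remaining unopened boxes.
P(win by switching) = (8/9) · (1/4) = 2/9.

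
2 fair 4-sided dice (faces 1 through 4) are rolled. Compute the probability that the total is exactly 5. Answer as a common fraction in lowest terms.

1/4

There are 4^2 = 16 equally likely outcomes.
The number of ordered 2-tuples from {1,…,4} summing to 5 is 4.
P(sum = 5) = 4/16 = 1/4.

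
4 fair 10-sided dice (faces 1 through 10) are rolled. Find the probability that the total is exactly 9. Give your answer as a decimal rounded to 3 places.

There are 10^4 = 10000 equally likely outcomes.
The number of ordered 4-tuples from {1,…,10} summing to 9 is 56.
P(sum = 9) = 56/10000 = 7/1250 ≈ 0.006.

0.006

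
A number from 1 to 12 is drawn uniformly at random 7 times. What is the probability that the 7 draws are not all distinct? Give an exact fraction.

P(all 7 different) = 12/12 · 11/12 · ··· · 6/12 = 385/3456.
P(at least two equal) = 1 − 385/3456 = 3071/3456.

3071/3456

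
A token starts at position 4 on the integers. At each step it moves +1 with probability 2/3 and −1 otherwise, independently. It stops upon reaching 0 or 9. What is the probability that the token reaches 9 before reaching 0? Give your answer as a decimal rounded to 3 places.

0.939

Let r = q/p = (1/3)/(2/3) = 1/2. The recurrence P(i) = p·P(i+1) + q·P(i−1) with P(0)=0, P(9)=1 gives P(i) = (1 − r^i)/(1 − r^9).
P(4) = (1 − (1/2)^4) / (1 − (1/2)^9) = 480/511 ≈ 0.939.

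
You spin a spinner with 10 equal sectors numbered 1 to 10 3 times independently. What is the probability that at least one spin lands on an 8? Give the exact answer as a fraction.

271/1000

P(no spin lands on an 8) = (9/10)^3 = 729/1000.
P(at least one) = 1 − 729/1000 = 271/1000.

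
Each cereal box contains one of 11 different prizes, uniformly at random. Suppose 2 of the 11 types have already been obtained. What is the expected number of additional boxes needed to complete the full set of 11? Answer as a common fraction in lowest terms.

78419/2520

Starting from 2 distinct types, each trial gives a new one with probability (11−i)/11 when i types are held, so the wait for the next new type is 11/(11−i).
E = 11/9 + 11/8 + 11/7 + 11/6 + 11/5 + 11/4 + 11/3 + 11/2 + 11/1 = 78419/2520.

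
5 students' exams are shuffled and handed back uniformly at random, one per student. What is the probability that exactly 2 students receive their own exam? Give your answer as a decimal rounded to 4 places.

0.1667

Choose which 2 of the 5 are fixed: C(5,2) = 10 ways.
The remaining 3 must have no fixed point: D(3) = 2.
P = 10·2/120 = 1/6 ≈ 0.1667.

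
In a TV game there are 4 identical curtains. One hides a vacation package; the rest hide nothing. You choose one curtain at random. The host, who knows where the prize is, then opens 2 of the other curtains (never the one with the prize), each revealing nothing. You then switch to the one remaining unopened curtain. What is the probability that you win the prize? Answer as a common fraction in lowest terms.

3/4

Your original curtain holds the prize with probability 1/4, so the other 3 collectively hold it with probability 3/4.
The host can always find 2 empty curtains to open, so the reveals don't change that 3/4; it is now spread over the 1 remaining unopened curtain.
P(win by switching) = (3/4) · (1/1) = 3/4.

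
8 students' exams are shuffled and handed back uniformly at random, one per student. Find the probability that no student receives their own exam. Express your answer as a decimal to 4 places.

This is the derangement probability: permutations of 8 with no fixed point.
D(8) = 8! · (1 − 1/1! + 1/2! − ··· + (−1)^8/8!) = 14833.
P = 14833/40320 = 2119/5760 ≈ 0.3679.

0.3679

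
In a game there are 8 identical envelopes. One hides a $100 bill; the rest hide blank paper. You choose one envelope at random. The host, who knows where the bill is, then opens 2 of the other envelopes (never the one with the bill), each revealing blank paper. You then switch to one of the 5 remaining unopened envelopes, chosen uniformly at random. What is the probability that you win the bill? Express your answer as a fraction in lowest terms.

Your original envelope holds the bill with probability 1/8, so the other 7 collectively hold it with probability 7/8.
The host can always find 2 empty envelopes to open, so the reveals don't change that 7/8; it is now spread over the 5 remaining unopened envelopes.
P(win by switching) = (7/8) · (1/5) = 7/40.

7/40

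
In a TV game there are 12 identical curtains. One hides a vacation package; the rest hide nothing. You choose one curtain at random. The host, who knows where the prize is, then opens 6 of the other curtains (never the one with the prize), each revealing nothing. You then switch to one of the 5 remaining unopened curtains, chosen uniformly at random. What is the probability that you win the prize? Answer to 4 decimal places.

0.1833

Your original curtain holds the prize with probability 1/12, so the other 11 collectively hold it with probability 11/12.
The host can always find 6 empty curtains to open, so the reveals don't change that 11/12; it is now spread over the 5 remaining unopened curtains.
P(win by switching) = (11/12) · (1/5) = 11/60 ≈ 0.1833.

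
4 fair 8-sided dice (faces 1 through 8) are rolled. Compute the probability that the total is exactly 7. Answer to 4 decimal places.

There are 8^4 = 4096 equally likely outcomes.
The number of ordered 4-tuples from {1,…,8} summing to 7 is 20.
P(sum = 7) = 20/4096 = 5/1024 ≈ 0.0049.

0.0049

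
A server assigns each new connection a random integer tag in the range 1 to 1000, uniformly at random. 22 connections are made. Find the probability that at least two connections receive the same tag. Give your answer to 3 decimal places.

0.208

It's easier to compute the probability that all 22 are distinct.
P(all distinct) = 1000/1000 · 999/1000 · ··· · 979/1000 ≈ 0.792.
So the probability of at least one match is 1 − 0.792 = 0.208.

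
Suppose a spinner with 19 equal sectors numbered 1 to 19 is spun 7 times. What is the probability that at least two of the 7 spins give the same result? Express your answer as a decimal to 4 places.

P(all 7 different) = 19/19 · 18/19 · ··· · 13/19 ≈ 0.2841.
P(at least two equal) = 1 − 0.2841 = 0.7159.

0.7159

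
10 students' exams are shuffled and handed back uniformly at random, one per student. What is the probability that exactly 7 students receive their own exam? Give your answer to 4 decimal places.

0.0001

Choose which 7 of the 10 are fixed: C(10,7) = 120 ways.
The remaining 3 must have no fixed point: D(3) = 2.
P = 120·2/3628800 = 1/15120 ≈ 0.0001.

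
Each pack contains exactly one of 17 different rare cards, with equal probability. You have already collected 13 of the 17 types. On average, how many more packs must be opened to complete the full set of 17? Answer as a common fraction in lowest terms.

Starting from 13 distinct types, each trial gives a new one with probability (17−i)/17 when i types are held, so the wait for the next new type is 17/(17−i).
E = 17/4 + 17/3 + 17/2 + 17/1 = 425/12.

425/12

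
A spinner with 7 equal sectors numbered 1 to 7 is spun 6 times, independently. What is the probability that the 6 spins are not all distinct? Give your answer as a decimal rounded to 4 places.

P(all 6 different) = 7/7 · 6/7 · ··· · 2/7 ≈ 0.0428.
P(at least two equal) = 1 − 0.0428 = 0.9572.

0.9572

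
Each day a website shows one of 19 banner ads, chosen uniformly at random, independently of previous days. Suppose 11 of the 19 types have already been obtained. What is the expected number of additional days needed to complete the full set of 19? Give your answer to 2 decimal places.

Starting from 11 distinct types, each trial gives a new one with probability (19−i)/19 when i types are held, so the wait for the next new type is 19/(19−i).
E = 19/8 + 19/7 + 19/6 + 19/5 + 19/4 + 19/3 + 19/2 + 19/1 = 14459/280 ≈ 51.64.

51.64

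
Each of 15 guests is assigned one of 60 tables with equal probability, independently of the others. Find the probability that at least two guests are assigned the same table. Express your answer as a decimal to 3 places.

0.852

It's easier to compute the probability that all 15 are distinct.
P(all distinct) = 60/60 · 59/60 · ··· · 46/60 ≈ 0.148.
So the probability of at least one match is 1 − 0.148 = 0.852.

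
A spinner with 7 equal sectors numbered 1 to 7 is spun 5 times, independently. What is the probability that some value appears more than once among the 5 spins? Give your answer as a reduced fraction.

2041/2401

P(all 5 different) = 7/7 · 6/7 · ··· · 3/7 = 360/2401.
P(at least two equal) = 1 − 360/2401 = 2041/2401.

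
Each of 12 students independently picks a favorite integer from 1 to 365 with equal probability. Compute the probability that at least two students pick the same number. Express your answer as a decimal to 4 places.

It's easier to compute the probability that all 12 are distinct.
P(all distinct) = 365/365 · 364/365 · ··· · 354/365 ≈ 0.8330.
So the probability of at least one match is 1 − 0.8330 = 0.1670.

0.1670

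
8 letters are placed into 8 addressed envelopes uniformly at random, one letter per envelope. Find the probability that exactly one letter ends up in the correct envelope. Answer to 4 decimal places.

Choose which one is fixed: C(8,1) = 8 ways.
The remaining 7 must have no fixed point: D(7) = 1854.
P = 8·1854/40320 = 103/280 ≈ 0.3679.

0.3679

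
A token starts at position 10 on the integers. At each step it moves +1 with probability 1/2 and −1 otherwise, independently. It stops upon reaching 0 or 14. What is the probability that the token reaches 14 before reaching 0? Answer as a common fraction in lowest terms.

5/7

With a fair step, P(i) = ½P(i−1) + ½P(i+1) with P(0)=0, P(14)=1 has the linear solution P(i) = i/14.
P(10) = 10/14 = 5/7.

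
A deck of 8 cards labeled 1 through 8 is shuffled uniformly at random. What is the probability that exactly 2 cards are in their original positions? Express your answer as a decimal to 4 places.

0.1840

Choose which 2 of the 8 are fixed: C(8,2) = 28 ways.
The remaining 6 must have no fixed point: D(6) = 265.
P = 28·265/40320 = 53/288 ≈ 0.1840.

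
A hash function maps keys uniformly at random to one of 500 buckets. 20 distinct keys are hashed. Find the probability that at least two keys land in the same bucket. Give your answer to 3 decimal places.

0.320

It's easier to compute the probability that all 20 are distinct.
P(all distinct) = 500/500 · 499/500 · ··· · 481/500 ≈ 0.680.
So the probability of at least one match is 1 − 0.680 = 0.320.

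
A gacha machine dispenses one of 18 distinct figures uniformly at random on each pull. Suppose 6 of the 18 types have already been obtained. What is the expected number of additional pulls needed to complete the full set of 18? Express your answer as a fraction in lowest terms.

86021/1540

Starting from 6 distinct types, each trial gives a new one with probability (18−i)/18 when i types are held, so the wait for the next new type is 18/(18−i).
E = 18/12 + 18/11 + 18/10 + 18/9 + 18/8 + 18/7 + 18/6 + 18/5 + 18/4 + 18/3 + 18/2 + 18/1 = 86021/1540.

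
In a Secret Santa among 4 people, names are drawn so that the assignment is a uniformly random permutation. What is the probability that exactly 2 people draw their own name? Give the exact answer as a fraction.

Choose which 2 of the 4 are fixed: C(4,2) = 6 ways.
The remaining 2 must have no fixed point: D(2) = 1.
P = 6·1/24 = 1/4.

1/4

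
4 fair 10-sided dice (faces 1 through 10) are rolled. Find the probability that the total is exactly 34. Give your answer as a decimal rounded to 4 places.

There are 10^4 = 10000 equally likely outcomes.
The number of ordered 4-tuples from {1,…,10} summing to 34 is 84.
P(sum = 34) = 84/10000 = 21/2500 ≈ 0.0084.

0.0084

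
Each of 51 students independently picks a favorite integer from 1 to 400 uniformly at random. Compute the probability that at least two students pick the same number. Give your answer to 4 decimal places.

It's easier to compute the probability that all 51 are distinct.
P(all distinct) = 400/400 · 399/400 · ··· · 350/400 ≈ 0.0358.
So the probability of at least one match is 1 − 0.0358 = 0.9642.

0.9642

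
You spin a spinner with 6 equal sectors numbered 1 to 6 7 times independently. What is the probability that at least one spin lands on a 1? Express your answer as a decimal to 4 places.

P(no spin lands on a 1) = (5/6)^7 ≈ 0.2791.
P(at least one) = 1 − 0.2791 = 0.7209.

0.7209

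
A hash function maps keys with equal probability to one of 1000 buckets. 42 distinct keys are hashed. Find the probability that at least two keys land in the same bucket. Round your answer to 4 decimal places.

0.5824

It's easier to compute the probability that all 42 are distinct.
P(all distinct) = 1000/1000 · 999/1000 · ··· · 959/1000 ≈ 0.4176.
So the probability of at least one match is 1 − 0.4176 = 0.5824.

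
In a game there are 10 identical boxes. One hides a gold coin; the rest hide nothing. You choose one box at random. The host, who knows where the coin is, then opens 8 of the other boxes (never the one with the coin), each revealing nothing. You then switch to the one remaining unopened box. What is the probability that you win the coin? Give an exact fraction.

9/10

Your original box holds the coin with probability 1/10, so the other 9 collectively hold it with probability 9/10.
The host can always find 8 empty boxes to open, so the reveals don't change that 9/10; it is now spread over the 1 remaining unopened box.
P(win by switching) = (9/10) · (1/1) = 9/10.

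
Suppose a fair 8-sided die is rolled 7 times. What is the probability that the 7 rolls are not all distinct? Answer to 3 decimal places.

P(all 7 different) = 8/8 · 7/8 · ··· · 2/8 ≈ 0.019.
P(at least two equal) = 1 − 0.019 = 0.981.

0.981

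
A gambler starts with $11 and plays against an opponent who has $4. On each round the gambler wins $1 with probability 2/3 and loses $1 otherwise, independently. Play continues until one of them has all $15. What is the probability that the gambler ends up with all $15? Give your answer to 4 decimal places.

Let r = q/p = (1/3)/(2/3) = 1/2. The recurrence P(i) = p·P(i+1) + q·P(i−1) with P(0)=0, P(15)=1 gives P(i) = (1 − r^i)/(1 − r^15).
P(11) = (1 − (1/2)^11) / (1 − (1/2)^15) = 32752/32767 ≈ 0.9995.

0.9995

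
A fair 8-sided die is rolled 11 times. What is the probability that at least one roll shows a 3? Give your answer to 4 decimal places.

0.7698

P(no roll shows a 3) = (7/8)^11 ≈ 0.2302.
P(at least one) = 1 − 0.2302 = 0.7698.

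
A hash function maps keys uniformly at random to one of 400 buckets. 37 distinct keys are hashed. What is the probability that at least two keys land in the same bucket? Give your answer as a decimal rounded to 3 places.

It's easier to compute the probability that all 37 are distinct.
P(all distinct) = 400/400 · 399/400 · ··· · 364/400 ≈ 0.179.
So the probability of at least one match is 1 − 0.179 = 0.821.

0.821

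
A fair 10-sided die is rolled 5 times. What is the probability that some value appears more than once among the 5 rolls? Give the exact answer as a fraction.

436/625

P(all 5 different) = 10/10 · 9/10 · ··· · 6/10 = 189/625.
P(at least two equal) = 1 − 189/625 = 436/625.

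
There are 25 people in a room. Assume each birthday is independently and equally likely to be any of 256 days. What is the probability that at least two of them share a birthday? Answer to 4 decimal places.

0.7021

It's easier to compute the probability that all 25 are distinct.
P(all distinct) = 256/256 · 255/256 · ··· · 232/256 ≈ 0.2979.
So the probability of at least one match is 1 − 0.2979 = 0.7021.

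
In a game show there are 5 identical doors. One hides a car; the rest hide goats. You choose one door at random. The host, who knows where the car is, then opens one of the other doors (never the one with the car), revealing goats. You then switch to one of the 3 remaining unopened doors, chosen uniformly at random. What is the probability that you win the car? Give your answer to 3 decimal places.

0.267

Your original door holds the car with probability 1/5, so the other 4 collectively hold it with probability 4/5.
The host can always find an empty door to open, so this doesn't change that 4/5; it is now spread over the 3 remaining unopened doors.
P(win by switching) = (4/5) · (1/3) = 4/15 ≈ 0.267.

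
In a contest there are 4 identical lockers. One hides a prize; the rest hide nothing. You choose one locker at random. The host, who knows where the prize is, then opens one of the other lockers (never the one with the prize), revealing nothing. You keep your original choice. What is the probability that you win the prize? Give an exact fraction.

1/4

The host can always open an empty locker regardless of your choice, so this gives no information about your original locker.
P(win by staying) = 1/4.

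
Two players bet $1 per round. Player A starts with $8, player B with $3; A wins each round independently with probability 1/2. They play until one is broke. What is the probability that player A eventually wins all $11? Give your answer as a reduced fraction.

With a fair step, P(i) = ½P(i−1) + ½P(i+1) with P(0)=0, P(11)=1 has the linear solution P(i) = i/11.
P(8) = 8/11.

8/11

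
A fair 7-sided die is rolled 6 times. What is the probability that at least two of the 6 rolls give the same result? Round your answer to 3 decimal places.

0.957

P(all 6 different) = 7/7 · 6/7 · ··· · 2/7 ≈ 0.043.
P(at least two equal) = 1 − 0.043 = 0.957.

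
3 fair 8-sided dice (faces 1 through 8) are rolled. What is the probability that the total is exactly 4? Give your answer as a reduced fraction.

There are 8^3 = 512 equally likely outcomes.
The number of ordered 3-tuples from {1,…,8} summing to 4 is 3.
P(sum = 4) = 3/512.

3/512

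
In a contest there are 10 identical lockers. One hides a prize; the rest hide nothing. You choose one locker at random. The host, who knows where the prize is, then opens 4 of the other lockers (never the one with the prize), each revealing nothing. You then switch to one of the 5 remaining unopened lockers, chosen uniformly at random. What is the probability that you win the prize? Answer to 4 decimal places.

Your original locker holds the prize with probability 1/10, so the other 9 collectively hold it with probability 9/10.
The host can always find 4 empty lockers to open, so the reveals don't change that 9/10; it is now spread over the 5 remaining unopened lockers.
P(win by switching) = (9/10) · (1/5) = 9/50 ≈ 0.1800.

0.1800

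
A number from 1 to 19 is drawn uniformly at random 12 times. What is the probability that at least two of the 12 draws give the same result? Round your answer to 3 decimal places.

0.989

P(all 12 different) = 19/19 · 18/19 · ··· · 8/19 ≈ 0.011.
P(at least two equal) = 1 − 0.011 = 0.989.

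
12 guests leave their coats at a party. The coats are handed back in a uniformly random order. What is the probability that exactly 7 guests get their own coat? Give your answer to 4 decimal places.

0.0001

Choose which 7 of the 12 are fixed: C(12,7) = 792 ways.
The remaining 5 must have no fixed point: D(5) = 44.
P = 792·44/479001600 = 11/151200 ≈ 0.0001.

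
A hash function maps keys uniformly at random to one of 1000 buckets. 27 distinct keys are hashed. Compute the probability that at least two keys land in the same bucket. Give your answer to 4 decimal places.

It's easier to compute the probability that all 27 are distinct.
P(all distinct) = 1000/1000 · 999/1000 · ··· · 974/1000 ≈ 0.7018.
So the probability of at least one match is 1 − 0.7018 = 0.2982.

0.2982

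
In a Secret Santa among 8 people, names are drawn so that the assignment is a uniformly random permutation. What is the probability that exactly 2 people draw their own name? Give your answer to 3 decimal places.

0.184

Choose which 2 of the 8 are fixed: C(8,2) = 28 ways.
The remaining 6 must have no fixed point: D(6) = 265.
P = 28·265/40320 = 53/288 ≈ 0.184.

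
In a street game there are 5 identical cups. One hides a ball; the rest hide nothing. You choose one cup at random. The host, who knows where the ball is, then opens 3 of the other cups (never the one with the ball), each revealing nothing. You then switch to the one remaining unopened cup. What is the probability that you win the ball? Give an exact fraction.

Your original cup holds the ball with probability 1/5, so the other 4 collectively hold it with probability 4/5.
The host can always find 3 empty cups to open, so the reveals don't change that 4/5; it is now spread over the 1 remaining unopened cup.
P(win by switching) = (4/5) · (1/1) = 4/5.

4/5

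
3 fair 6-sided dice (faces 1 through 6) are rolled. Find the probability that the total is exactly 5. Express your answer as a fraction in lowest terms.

1/36

There are 6^3 = 216 equally likely outcomes.
The number of ordered 3-tuples from {1,…,6} summing to 5 is 6.
P(sum = 5) = 6/216 = 1/36.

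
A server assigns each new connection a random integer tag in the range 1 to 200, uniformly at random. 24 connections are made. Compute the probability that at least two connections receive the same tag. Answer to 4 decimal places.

0.7625

It's easier to compute the probability that all 24 are distinct.
P(all distinct) = 200/200 · 199/200 · ··· · 177/200 ≈ 0.2375.
So the probability of at least one match is 1 − 0.2375 = 0.7625.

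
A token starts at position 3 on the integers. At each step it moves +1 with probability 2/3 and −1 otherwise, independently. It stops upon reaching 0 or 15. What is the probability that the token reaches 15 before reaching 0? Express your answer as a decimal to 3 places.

0.875

Let r = q/p = (1/3)/(2/3) = 1/2. The recurrence P(i) = p·P(i+1) + q·P(i−1) with P(0)=0, P(15)=1 gives P(i) = (1 − r^i)/(1 − r^15).
P(3) = (1 − (1/2)^3) / (1 − (1/2)^15) = 4096/4681 ≈ 0.875.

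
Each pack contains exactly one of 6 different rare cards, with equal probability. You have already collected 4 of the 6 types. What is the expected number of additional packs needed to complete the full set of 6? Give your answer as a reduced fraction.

Starting from 4 distinct types, each trial gives a new one with probability (6−i)/6 when i types are held, so the wait for the next new type is 6/(6−i).
E = 6/2 + 6/1 = 9.

9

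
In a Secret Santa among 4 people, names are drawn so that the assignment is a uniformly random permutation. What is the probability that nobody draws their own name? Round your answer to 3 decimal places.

This is the derangement probability: permutations of 4 with no fixed point.
D(4) = 4! · (1 − 1/1! + 1/2! − ··· + (−1)^4/4!) = 9.
P = 9/24 = 3/8 ≈ 0.375.

0.375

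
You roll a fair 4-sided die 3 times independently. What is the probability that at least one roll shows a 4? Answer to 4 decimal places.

P(no roll shows a 4) = (3/4)^3 ≈ 0.4219.
P(at least one) = 1 − 0.4219 = 0.5781.

0.5781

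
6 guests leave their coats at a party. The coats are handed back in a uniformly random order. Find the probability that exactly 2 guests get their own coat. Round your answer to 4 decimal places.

0.1875

Choose which 2 of the 6 are fixed: C(6,2) = 15 ways.
The remaining 4 must have no fixed point: D(4) = 9.
P = 15·9/720 = 3/16 ≈ 0.1875.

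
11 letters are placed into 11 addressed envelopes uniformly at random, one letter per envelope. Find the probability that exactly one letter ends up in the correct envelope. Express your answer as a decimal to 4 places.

0.3679

Choose which one is fixed: C(11,1) = 11 ways.
The remaining 10 must have no fixed point: D(10) = 1334961.
P = 11·1334961/39916800 = 16481/44800 ≈ 0.3679.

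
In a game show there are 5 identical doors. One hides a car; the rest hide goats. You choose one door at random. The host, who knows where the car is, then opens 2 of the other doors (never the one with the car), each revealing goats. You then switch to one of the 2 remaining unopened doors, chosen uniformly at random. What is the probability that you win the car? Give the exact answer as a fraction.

2/5

Your original door holds the car with probability 1/5, so the other 4 collectively hold it with probability 4/5.
The host can always find 2 empty doors to open, so the reveals don't change that 4/5; it is now spread over the 2 remaining unopened doors.
P(win by switching) = (4/5) · (1/2) = 2/5.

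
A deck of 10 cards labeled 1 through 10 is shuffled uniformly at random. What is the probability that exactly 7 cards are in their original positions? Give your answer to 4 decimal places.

Choose which 7 of the 10 are fixed: C(10,7) = 120 ways.
The remaining 3 must have no fixed point: D(3) = 2.
P = 120·2/3628800 = 1/15120 ≈ 0.0001.

0.0001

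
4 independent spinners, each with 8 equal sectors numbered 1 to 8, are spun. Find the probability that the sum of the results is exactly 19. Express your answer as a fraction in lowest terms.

21/256

There are 8^4 = 4096 equally likely outcomes.
The number of ordered 4-tuples from {1,…,8} summing to 19 is 336.
P(sum = 19) = 336/4096 = 21/256.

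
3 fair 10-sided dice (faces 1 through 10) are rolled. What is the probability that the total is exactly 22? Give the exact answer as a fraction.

9/200

There are 10^3 = 1000 equally likely outcomes.
The number of ordered 3-tuples from {1,…,10} summing to 22 is 45.
P(sum = 22) = 45/1000 = 9/200.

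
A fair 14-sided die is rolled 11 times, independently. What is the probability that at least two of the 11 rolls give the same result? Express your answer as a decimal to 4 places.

P(all 11 different) = 14/14 · 13/14 · ··· · 4/14 ≈ 0.0036.
P(at least two equal) = 1 − 0.0036 = 0.9964.

0.9964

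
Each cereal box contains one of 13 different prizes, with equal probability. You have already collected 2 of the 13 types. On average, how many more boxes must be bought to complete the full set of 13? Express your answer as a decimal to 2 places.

Starting from 2 distinct types, each trial gives a new one with probability (13−i)/13 when i types are held, so the wait for the next new type is 13/(13−i).
E = 13/11 + 13/10 + 13/9 + 13/8 + 13/7 + 13/6 + 13/5 + 13/4 + 13/3 + 13/2 + 13/1 = 1088243/27720 ≈ 39.26.

39.26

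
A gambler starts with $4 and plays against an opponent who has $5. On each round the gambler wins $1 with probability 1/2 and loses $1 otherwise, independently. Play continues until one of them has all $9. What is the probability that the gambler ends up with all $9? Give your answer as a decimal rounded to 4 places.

With a fair step, P(i) = ½P(i−1) + ½P(i+1) with P(0)=0, P(9)=1 has the linear solution P(i) = i/9.
P(4) = 4/9 ≈ 0.4444.

0.4444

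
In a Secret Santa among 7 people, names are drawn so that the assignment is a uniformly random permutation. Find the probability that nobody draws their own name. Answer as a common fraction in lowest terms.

This is the derangement probability: permutations of 7 with no fixed point.
D(7) = 7! · (1 − 1/1! + 1/2! − ··· + (−1)^7/7!) = 1854.
P = 1854/5040 = 103/280.

103/280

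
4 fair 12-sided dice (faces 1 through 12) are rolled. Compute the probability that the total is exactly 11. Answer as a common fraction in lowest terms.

There are 12^4 = 20736 equally likely outcomes.
The number of ordered 4-tuples from {1,…,12} summing to 11 is 120.
P(sum = 11) = 120/20736 = 5/864.

5/864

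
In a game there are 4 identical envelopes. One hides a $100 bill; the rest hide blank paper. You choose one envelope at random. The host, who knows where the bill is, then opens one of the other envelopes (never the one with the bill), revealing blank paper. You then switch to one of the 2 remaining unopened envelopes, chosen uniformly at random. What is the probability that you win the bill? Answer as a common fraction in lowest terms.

3/8

Your original envelope holds the bill with probability 1/4, so the other 3 collectively hold it with probability 3/4.
The host can always find an empty envelope to open, so this doesn't change that 3/4; it is now spread over the 2 remaining unopened envelopes.
P(win by switching) = (3/4) · (1/2) = 3/8.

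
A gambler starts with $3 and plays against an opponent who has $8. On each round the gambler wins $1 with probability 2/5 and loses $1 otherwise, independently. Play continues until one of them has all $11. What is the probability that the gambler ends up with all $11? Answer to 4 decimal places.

Let r = q/p = (3/5)/(2/5) = 3/2. The recurrence P(i) = p·P(i+1) + q·P(i−1) with P(0)=0, P(11)=1 gives P(i) = (1 − r^i)/(1 − r^11).
P(3) = (1 − (3/2)^3) / (1 − (3/2)^11) = 4864/175099 ≈ 0.0278.

0.0278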